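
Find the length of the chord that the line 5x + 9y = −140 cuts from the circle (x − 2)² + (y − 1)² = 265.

√106

Centre (2, 1), r² = 265. Perpendicular distance d from centre to line = |159| / √106 = 159/√106.
Half the chord is √(r² − d²) = √(53/2), so the full chord is √106.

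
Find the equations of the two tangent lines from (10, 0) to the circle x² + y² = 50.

x − y = 10 and x + y = 10

Write the tangent as mx − y + (0 − m·(10)) = 0 and set its distance from the centre to 5√2:
[m·(−10) − (0)]² = 50(m² + 1)
m² − 1 = 0, so m = 1 or m = −1.
With m = 1: x − y = 10. With m = −1: x + y = 10.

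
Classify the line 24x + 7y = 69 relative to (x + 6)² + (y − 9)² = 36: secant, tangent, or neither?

Substituting the line into the circle gives 625x² + 300x + 36 = 0.
Discriminant = (300)² − 4·625·(36) = 0.
A repeated root: the line is tangent.

tangent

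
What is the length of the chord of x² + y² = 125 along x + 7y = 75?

Centre (0, 0), r² = 125. Perpendicular distance d from centre to line = |−75| / √50 = 75/√50.
Half the chord is √(r² − d²) = √(25/2), so the full chord is 5√2.

5√2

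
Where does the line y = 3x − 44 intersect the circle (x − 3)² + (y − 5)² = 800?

Express y = 3x − 44 and substitute into the circle:
10x² − 300x + 1610 = 0  ⟹  x² − 30x + 161 = 0
x = 23 or x = 7, giving (23, 25) and (7, −23).

(7, −23) and (23, 25)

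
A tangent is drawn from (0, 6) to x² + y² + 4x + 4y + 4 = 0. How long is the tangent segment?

8

Centre (−2, −2), r² = 4. |PO|² = (2)² + (8)² = 68.
The tangent meets the radius at right angles, so tangent² = |PO|² − r² = 68 − 4 = 64.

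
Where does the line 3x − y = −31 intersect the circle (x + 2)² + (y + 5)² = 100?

From the line, y = 3x + 31. Substituting:
10x² + 220x + 1200 = 0  ⟹  x² + 22x + 120 = 0
x = −10 or x = −12, giving (−10, 1) and (−12, −5).

(−12, −5) and (−10, 1)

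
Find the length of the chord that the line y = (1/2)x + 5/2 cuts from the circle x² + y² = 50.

6√5

Centre (0, 0), r² = 50. Perpendicular distance d from centre to line = |5| / √5 = 5/√5.
Chord = 2√(r² − d²) = 2·√(45) = 6√5.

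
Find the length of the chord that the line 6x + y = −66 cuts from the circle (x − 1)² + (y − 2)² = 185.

From the line, y = −6x − 66. Substituting:
37x² + 814x + 4440 = 0  ⟹  x² + 22x + 120 = 0
x = −10 or x = −12, giving (−10, −6) and (−12, 6).
|(−10, −6) − (−12, 6)| = √((2)² + (−12)²) = 2√37.

2√37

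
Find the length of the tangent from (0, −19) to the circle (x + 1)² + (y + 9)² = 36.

The centre is (−1, −9) and r = 6. The square of the distance from P to the centre is 1 + 100 = 101.
Power of the point: PT² = |PO|² − r² = 65, so PT = √65.

√65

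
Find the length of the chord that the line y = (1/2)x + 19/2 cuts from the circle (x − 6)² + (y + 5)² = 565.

The distance from (6, −5) to the line is 35/√5, and r² = 565.
Half the chord is √(r² − d²) = √(320), so the full chord is 16√5.

16√5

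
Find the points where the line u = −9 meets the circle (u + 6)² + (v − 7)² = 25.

The line gives u = −9. Substituting into the circle:
v² − 14v + 33 = 0
v = 11 or v = 3, giving (−9, 11) and (−9, 3).

(−9, 3) and (−9, 11)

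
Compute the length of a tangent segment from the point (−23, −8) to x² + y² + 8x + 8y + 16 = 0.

19

The centre is (−4, −4) and r = 4. The square of the distance from P to the centre is 361 + 16 = 377.
Power of the point: PT² = |PO|² − r² = 361, so PT = 19.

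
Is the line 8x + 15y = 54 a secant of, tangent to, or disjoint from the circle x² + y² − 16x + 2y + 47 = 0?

secant

Centre (8, −1), r² = 18. Distance² from centre to line = (−5)²/289 = 25/289.
Since d² < r², the line cuts the circle twice.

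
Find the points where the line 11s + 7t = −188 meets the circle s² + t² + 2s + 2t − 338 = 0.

Express t = (−188 − 11s)/7 and substitute into the circle:
170s² + 4080s + 16150 = 0  ⟹  s² + 24s + 95 = 0
s = −5 or s = −19, giving (−5, −19) and (−19, 3).

(−19, 3) and (−5, −19)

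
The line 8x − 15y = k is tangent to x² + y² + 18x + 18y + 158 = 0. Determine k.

k = 29 or k = 97

The line touches the circle iff its distance from (−9, −9) is 2:
|8·(−9) − 15·(−9) − k| / √289 = 2
|k − (63)| = 2·17, so k = 97 or k = 29.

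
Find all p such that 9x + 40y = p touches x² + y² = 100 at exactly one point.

p = −410 or p = 410

The line touches the circle iff its distance from (0, 0) is 10:
|9·0 + 40·0 − p| / √1681 = 10
|p| = 10·41, so p = 410 or p = −410.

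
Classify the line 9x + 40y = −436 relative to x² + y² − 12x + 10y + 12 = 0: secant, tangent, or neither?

d² = (9·6 + 40·(−5) − (−436))²/1681 = 84100/1681; r² = 49.
Since d² > r², the line lies outside the circle.

neither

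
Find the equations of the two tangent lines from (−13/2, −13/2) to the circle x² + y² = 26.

Let a tangent through (−13/2, −13/2) have slope m. Its distance from (0, 0) must equal √26:
[m·(13/2) − (13/2)]² = 26(m² + 1)
5m² − 26m + 5 = 0, so m = 5 or m = 1/5.
With m = 5: 5x − y = −26. With m = 1/5: x − 5y = 26.

5x − y = −26 and x − 5y = 26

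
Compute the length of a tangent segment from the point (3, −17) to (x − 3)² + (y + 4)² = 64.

The centre is (3, −4) and r = 8. The square of the distance from P to the centre is 0 + 169 = 169.
By the tangent–radius right angle, tangent length = √(|PO|² − r²) = √105.

√105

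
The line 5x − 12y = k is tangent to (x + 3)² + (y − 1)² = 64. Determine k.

The line touches the circle iff its distance from (−3, 1) is 8:
|5·(−3) − 12·1 − k| / √169 = 8
|k − (−27)| = 8·13, so k = 77 or k = −131.

k = −131 or k = 77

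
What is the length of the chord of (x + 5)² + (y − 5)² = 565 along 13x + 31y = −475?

√1130

Centre (−5, 5), r² = 565. Perpendicular distance d from centre to line = |565| / √1130 = 565/√1130.
Half the chord is √(r² − d²) = √(565/2), so the full chord is √1130.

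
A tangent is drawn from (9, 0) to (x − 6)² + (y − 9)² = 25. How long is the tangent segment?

√65

The centre is (6, 9) and r = 5. The square of the distance from P to the centre is 9 + 81 = 90.
By the tangent–radius right angle, tangent length = √(|PO|² − r²) = √65.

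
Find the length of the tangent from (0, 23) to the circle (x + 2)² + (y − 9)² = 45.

Centre (−2, 9), r² = 45. |PO|² = (2)² + (14)² = 200.
By the tangent–radius right angle, tangent length = √(|PO|² − r²) = √155.

√155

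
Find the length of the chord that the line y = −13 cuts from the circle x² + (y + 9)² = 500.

44

Express y = −13 and substitute into the circle:
x² − 484 = 0
x = 22 or x = −22, giving (22, −13) and (−22, −13).
|(22, −13) − (−22, −13)| = √((44)² + (0)²) = 44.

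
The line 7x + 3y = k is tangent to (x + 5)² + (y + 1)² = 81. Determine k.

Tangency holds when the distance from the centre (−5, −1) to the line equals the radius 9:
|7·(−5) + 3·(−1) − k| / √58 = 9
|k − (−38)| = 9√58.

k = −38 ± 9√58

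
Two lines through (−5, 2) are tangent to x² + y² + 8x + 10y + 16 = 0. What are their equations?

4x − 3y = −26 and 3x + 4y = −7

Let a tangent through (−5, 2) have slope m. Its distance from (−4, −5) must equal 5:
[m·(1) − (−7)]² = 25(m² + 1)
12m² − 7m − 12 = 0, so m = 4/3 or m = −3/4.
Through (−5, 2) these give 4x − 3y = −26 and 3x + 4y = −7.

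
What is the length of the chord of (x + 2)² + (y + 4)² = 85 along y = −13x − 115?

√170

Centre (−2, −4), r² = 85. Perpendicular distance d from centre to line = |85| / √170 = 85/√170.
Half the chord is √(r² − d²) = √(85/2), so the full chord is √170.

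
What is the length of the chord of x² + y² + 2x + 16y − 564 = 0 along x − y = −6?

The distance from (−1, −8) to the line is 13/√2, and r² = 629.
Chord = 2√(r² − d²) = 2·√(1089/2) = 33√2.

33√2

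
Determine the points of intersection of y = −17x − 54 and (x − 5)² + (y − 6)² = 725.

(−5, 31) and (−2, −20)

Substitute y = −17x − 54:
290x² + 2030x + 2900 = 0  ⟹  x² + 7x + 10 = 0
x = −2 or x = −5, giving (−2, −20) and (−5, 31).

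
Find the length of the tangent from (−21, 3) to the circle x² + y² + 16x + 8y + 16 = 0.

√154

The centre is (−8, −4) and r = 8. The square of the distance from P to the centre is 169 + 49 = 218.
By the tangent–radius right angle, tangent length = √(|PO|² − r²) = √154.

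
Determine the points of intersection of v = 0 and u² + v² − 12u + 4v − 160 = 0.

(−8, 0) and (20, 0)

Express v = 0 and substitute into the circle:
u² − 12u − 160 = 0
u = 20 or u = −8, giving (20, 0) and (−8, 0).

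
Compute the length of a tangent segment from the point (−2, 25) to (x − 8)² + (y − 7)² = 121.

With centre O = (8, 7), |OP|² = 424 and r² = 121.
Power of the point: PT² = |PO|² − r² = 303, so PT = √303.

√303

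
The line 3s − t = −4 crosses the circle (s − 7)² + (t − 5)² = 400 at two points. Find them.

Substitute t = 3s + 4:
10s² − 20s − 350 = 0  ⟹  s² − 2s − 35 = 0
s = 7 or s = −5, giving (7, 25) and (−5, −11).

(−5, −11) and (7, 25)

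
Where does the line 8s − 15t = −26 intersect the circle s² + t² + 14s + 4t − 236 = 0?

From the line, t = (26 + 8s)/15. Substituting:
289s² + 4046s − 50864 = 0  ⟹  s² + 14s − 176 = 0
s = 8 or s = −22, giving (8, 6) and (−22, −10).

(−22, −10) and (8, 6)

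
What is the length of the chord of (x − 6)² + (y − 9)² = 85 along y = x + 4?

13√2

Express y = x + 4 and substitute into the circle:
2x² − 22x − 24 = 0  ⟹  x² − 11x − 12 = 0
x = 12 or x = −1, giving (12, 16) and (−1, 3).
|(12, 16) − (−1, 3)| = √((13)² + (13)²) = 13√2.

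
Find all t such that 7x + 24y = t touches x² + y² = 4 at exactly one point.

Tangency holds when the distance from the centre (0, 0) to the line equals the radius 2:
|7·0 + 24·0 − t| / √625 = 2
|t| = 2·25, so t = 50 or t = −50.

t = −50 or t = 50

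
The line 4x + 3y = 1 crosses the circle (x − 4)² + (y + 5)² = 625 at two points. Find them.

Express y = (1 − 4x)/3 and substitute into the circle:
25x² − 200x − 5225 = 0  ⟹  x² − 8x − 209 = 0
x = 19 or x = −11, giving (19, −25) and (−11, 15).

(−11, 15) and (19, −25)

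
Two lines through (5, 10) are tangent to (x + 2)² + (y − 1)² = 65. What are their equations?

8x + y = 50 and x − 8y = −75

Write the tangent as mx − y + (10 − m·(5)) = 0 and set its distance from the centre to √65:
[m·(−7) − (−9)]² = 65(m² + 1)
8m² + 63m − 8 = 0, so m = −8 or m = 1/8.
With m = −8: 8x + y = 50. With m = 1/8: x − 8y = −75.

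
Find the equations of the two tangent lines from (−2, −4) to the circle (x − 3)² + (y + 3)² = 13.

A line y − (−4) = m(x − (−2)) is tangent when its distance from (3, −3) is √13:
[m·(5) − (1)]² = 13(m² + 1)
6m² − 5m − 6 = 0, so m = 3/2 or m = −2/3.
With m = 3/2: 3x − 2y = 2. With m = −2/3: 2x + 3y = −16.

3x − 2y = 2 and 2x + 3y = −16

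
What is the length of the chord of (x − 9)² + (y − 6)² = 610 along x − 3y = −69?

The distance from (9, 6) to the line is 60/√10, and r² = 610.
Half the chord is √(r² − d²) = √(250), so the full chord is 10√10.

10√10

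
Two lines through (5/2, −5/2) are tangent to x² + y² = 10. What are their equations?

3x − y = 10 and x − 3y = 10

Let a tangent through (5/2, −5/2) have slope m. Its distance from (0, 0) must equal √10:
(−5/2m − (5/2))² = 10(m² + 1)
3m² − 10m + 3 = 0, so m = 3 or m = 1/3.
With m = 3: 3x − y = 10. With m = 1/3: x − 3y = 10.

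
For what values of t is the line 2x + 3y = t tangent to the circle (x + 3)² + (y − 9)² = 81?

t = 21 ± 9√13

The line touches the circle iff its distance from (−3, 9) is 9:
|2·(−3) + 3·9 − t| / √13 = 9
|t − (21)| = 9√13.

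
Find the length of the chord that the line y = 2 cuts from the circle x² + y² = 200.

From the line, y = 2. Substituting:
x² − 196 = 0
x = 14 or x = −14, giving (14, 2) and (−14, 2).
Chord length = distance between (14, 2) and (−14, 2) = √784 = 28.

28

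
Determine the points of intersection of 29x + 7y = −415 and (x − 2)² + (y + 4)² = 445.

(−16, 7) and (−9, −22)

Substitute y = (−415 − 29x)/7:
890x² + 22250x + 128160 = 0  ⟹  x² + 25x + 144 = 0
x = −9 or x = −16, giving (−9, −22) and (−16, 7).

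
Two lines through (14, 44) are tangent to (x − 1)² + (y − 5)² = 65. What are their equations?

7x − 4y = −78 and 8x − y = 68

Write the tangent as mx − y + (44 − m·(14)) = 0 and set its distance from the centre to √65:
[m·(−13) − (−39)]² = 65(m² + 1)
4m² − 39m + 56 = 0, so m = 7/4 or m = 8.
With m = 7/4: 7x − 4y = −78. With m = 8: 8x − y = 68.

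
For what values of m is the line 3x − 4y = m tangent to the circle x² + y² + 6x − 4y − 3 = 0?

Tangency holds when the distance from the centre (−3, 2) to the line equals the radius 4:
|3·(−3) − 4·2 − m| / √25 = 4
|m − (−17)| = 4·5, so m = 3 or m = −37.

m = −37 or m = 3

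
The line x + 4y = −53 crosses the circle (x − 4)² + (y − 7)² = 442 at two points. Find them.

(−5, −12) and (3, −14)

Substitute y = (−53 − x)/4:
17x² + 34x − 255 = 0  ⟹  x² + 2x − 15 = 0
x = 3 or x = −5, giving (3, −14) and (−5, −12).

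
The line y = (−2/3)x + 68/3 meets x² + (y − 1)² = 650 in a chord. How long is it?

10√13

From the line, y = (68 − 2x)/3. Substituting:
13x² − 260x − 1625 = 0  ⟹  x² − 20x − 125 = 0
x = 25 or x = −5, giving (25, 6) and (−5, 26).
Chord length = distance between (25, 6) and (−5, 26) = √1300 = 10√13.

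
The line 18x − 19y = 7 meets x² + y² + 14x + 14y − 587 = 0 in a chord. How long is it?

Substitute y = (−7 + 18x)/19:
685x² + 9590x − 213720 = 0  ⟹  x² + 14x − 312 = 0
x = 12 or x = −26, giving (12, 11) and (−26, −25).
Chord length = distance between (12, 11) and (−26, −25) = √2740 = 2√685.

2√685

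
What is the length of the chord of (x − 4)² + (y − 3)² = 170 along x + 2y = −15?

Express y = (−15 − x)/2 and substitute into the circle:
5x² + 10x − 175 = 0  ⟹  x² + 2x − 35 = 0
x = 5 or x = −7, giving (5, −10) and (−7, −4).
|(5, −10) − (−7, −4)| = √((12)² + (−6)²) = 6√5.

6√5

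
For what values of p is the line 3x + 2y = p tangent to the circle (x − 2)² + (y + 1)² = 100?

Tangency holds when the distance from the centre (2, −1) to the line equals the radius 10:
|3·2 + 2·(−1) − p| / √13 = 10
|p − (4)| = 10√13.

p = 4 ± 10√13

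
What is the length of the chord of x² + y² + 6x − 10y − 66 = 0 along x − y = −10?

The distance from (−3, 5) to the line is 2/√2, and r² = 100.
Half the chord is √(r² − d²) = √(98), so the full chord is 14√2.

14√2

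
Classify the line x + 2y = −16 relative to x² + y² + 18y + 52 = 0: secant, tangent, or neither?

secant

Substituting the line into the circle gives 5x² − 4x − 112 = 0.
Δ = 16 − (−2240) = 2256.
Two real roots: the line is a secant.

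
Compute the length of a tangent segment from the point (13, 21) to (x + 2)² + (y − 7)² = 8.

√413

Centre (−2, 7), r² = 8. |PO|² = (15)² + (14)² = 421.
The tangent meets the radius at right angles, so tangent² = |PO|² − r² = 421 − 8 = 413.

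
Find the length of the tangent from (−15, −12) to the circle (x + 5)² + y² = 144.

With centre O = (−5, 0), |OP|² = 244 and r² = 144.
The tangent meets the radius at right angles, so tangent² = |PO|² − r² = 244 − 144 = 100.

10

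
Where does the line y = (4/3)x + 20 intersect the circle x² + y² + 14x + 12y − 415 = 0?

(−27, −16) and (−3, 16)

Express y = (60 + 4x)/3 and substitute into the circle:
25x² + 750x + 2025 = 0  ⟹  x² + 30x + 81 = 0
x = −3 or x = −27, giving (−3, 16) and (−27, −16).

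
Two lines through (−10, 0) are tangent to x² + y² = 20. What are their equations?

Let a tangent through (−10, 0) have slope m. Its distance from (0, 0) must equal 2√5:
[m·(10) − (0)]² = 20(m² + 1)
4m² − 1 = 0, so m = 1/2 or m = −1/2.
Through (−10, 0) these give x − 2y = −10 and x + 2y = −10.

x − 2y = −10 and x + 2y = −10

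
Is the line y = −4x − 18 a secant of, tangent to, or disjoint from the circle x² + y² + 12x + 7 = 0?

secant

Centre (−6, 0), r² = 29. Distance² from centre to line = (−6)²/17 = 36/17.
Since d² < r², the line cuts the circle twice.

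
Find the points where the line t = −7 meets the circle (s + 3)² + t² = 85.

(−9, −7) and (3, −7)

From the line, t = −7. Substituting:
s² + 6s − 27 = 0
s = 3 or s = −9, giving (3, −7) and (−9, −7).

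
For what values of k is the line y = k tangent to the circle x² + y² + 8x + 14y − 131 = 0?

For a tangent, require d(centre, line) = r = 14.
|0·(−4) + 1·(−7) − k| / √1 = 14
|k − (−7)| = 14, so k = 7 or k = −21.

k = −21 or k = 7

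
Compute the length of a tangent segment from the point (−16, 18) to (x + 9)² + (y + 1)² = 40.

With centre O = (−9, −1), |OP|² = 410 and r² = 40.
The tangent meets the radius at right angles, so tangent² = |PO|² − r² = 410 − 40 = 370.

√370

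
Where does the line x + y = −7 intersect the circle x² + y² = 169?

(−12, 5) and (5, −12)

Substitute y = −x − 7:
2x² + 14x − 120 = 0  ⟹  x² + 7x − 60 = 0
x = 5 or x = −12, giving (5, −12) and (−12, 5).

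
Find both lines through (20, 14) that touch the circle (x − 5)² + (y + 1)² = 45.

2x − y = 26 and x − 2y = −8

Let a tangent through (20, 14) have slope m. Its distance from (5, −1) must equal 3√5:
(−15m − (−15))² = 45(m² + 1)
2m² − 5m + 2 = 0, so m = 2 or m = 1/2.
With m = 2: 2x − y = 26. With m = 1/2: x − 2y = −8.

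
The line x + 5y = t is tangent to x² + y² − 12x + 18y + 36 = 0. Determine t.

t = −39 ± 9√26

Tangency holds when the distance from the centre (6, −9) to the line equals the radius 9:
|1·6 + 5·(−9) − t| / √26 = 9
|t − (−39)| = 9√26.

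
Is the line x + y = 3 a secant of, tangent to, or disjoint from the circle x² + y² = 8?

Substituting the line into the circle gives 2x² − 6x + 1 = 0.
Δ = 36 − 8 = 28.
Two real roots: the line is a secant.

secant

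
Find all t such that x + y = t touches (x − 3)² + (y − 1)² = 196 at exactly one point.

t = 4 ± 14√2

Tangency holds when the distance from the centre (3, 1) to the line equals the radius 14:
|1·3 + 1·1 − t| / √2 = 14
|t − (4)| = 14√2.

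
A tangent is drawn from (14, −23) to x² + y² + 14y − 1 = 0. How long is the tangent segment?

√402

With centre O = (0, −7), |OP|² = 452 and r² = 50.
The tangent meets the radius at right angles, so tangent² = |PO|² − r² = 452 − 50 = 402.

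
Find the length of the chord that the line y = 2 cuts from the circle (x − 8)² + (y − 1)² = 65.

The distance from (8, 1) to the line is 1, and r² = 65.
Chord = 2√(r² − d²) = 2·√(64) = 16.

16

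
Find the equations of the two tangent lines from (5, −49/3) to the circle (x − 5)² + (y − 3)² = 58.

7x − 3y = 84 and 7x + 3y = −14

A line y − (−49/3) = m(x − (5)) is tangent when its distance from (5, 3) is √58:
(0m − (58/3))² = 58(m² + 1)
9m² − 49 = 0, so m = 7/3 or m = −7/3.
Through (5, −49/3) these give 7x − 3y = 84 and 7x + 3y = −14.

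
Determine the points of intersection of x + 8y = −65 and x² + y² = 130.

(−9, −7) and (7, −9)

Substitute y = (−65 − x)/8:
65x² + 130x − 4095 = 0  ⟹  x² + 2x − 63 = 0
x = 7 or x = −9, giving (7, −9) and (−9, −7).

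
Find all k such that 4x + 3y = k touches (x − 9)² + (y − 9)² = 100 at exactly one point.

k = 13 or k = 113

For a tangent, require d(centre, line) = r = 10.
|4·9 + 3·9 − k| / √25 = 10
|k − (63)| = 10·5, so k = 113 or k = 13.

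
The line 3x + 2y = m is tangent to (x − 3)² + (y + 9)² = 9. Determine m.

The line touches the circle iff its distance from (3, −9) is 3:
|3·3 + 2·(−9) − m| / √13 = 3
|m − (−9)| = 3√13.

m = −9 ± 3√13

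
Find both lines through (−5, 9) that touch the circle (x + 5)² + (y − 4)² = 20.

x − 2y = −23 and x + 2y = 13

Let a tangent through (−5, 9) have slope m. Its distance from (−5, 4) must equal 2√5:
(0m − (−5))² = 20(m² + 1)
4m² − 1 = 0, so m = 1/2 or m = −1/2.
With m = 1/2: x − 2y = −23. With m = −1/2: x + 2y = 13.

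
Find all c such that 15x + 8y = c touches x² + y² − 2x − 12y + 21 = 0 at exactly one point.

c = −5 or c = 131

The line touches the circle iff its distance from (1, 6) is 4:
|15·1 + 8·6 − c| / √289 = 4
|c − (63)| = 4·17, so c = 131 or c = −5.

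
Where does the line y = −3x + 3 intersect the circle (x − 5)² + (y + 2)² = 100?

(−1, 6) and (5, −12)

Substitute y = −3x + 3:
10x² − 40x − 50 = 0  ⟹  x² − 4x − 5 = 0
x = 5 or x = −1, giving (5, −12) and (−1, 6).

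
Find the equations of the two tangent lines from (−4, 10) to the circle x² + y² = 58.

Let a tangent through (−4, 10) have slope m. Its distance from (0, 0) must equal √58:
(4m − (−10))² = 58(m² + 1)
21m² − 40m − 21 = 0, so m = −3/7 or m = 7/3.
With m = −3/7: 3x + 7y = 58. With m = 7/3: 7x − 3y = −58.

3x + 7y = 58 and 7x − 3y = −58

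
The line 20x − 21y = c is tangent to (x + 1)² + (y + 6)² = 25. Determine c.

c = −39 or c = 251

Tangency holds when the distance from the centre (−1, −6) to the line equals the radius 5:
|20·(−1) − 21·(−6) − c| / √841 = 5
|c − (106)| = 5·29, so c = 251 or c = −39.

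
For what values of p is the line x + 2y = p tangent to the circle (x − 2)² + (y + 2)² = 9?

The line touches the circle iff its distance from (2, −2) is 3:
|1·2 + 2·(−2) − p| / √5 = 3
|p − (−2)| = 3√5.

p = −2 ± 3√5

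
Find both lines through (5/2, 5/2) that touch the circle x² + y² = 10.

Write the tangent as mx − y + (5/2 − m·(5/2)) = 0 and set its distance from the centre to √10:
(−5/2m − (−5/2))² = 10(m² + 1)
3m² + 10m + 3 = 0, so m = −1/3 or m = −3.
Through (5/2, 5/2) these give x + 3y = 10 and 3x + y = 10.

x + 3y = 10 and 3x + y = 10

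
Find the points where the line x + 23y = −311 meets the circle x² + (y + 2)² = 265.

Express y = (−311 − x)/23 and substitute into the circle:
530x² + 530x − 69960 = 0  ⟹  x² + x − 132 = 0
x = 11 or x = −12, giving (11, −14) and (−12, −13).

(−12, −13) and (11, −14)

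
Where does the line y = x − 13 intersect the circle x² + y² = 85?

(6, −7) and (7, −6)

Express y = x − 13 and substitute into the circle:
2x² − 26x + 84 = 0  ⟹  x² − 13x + 42 = 0
x = 7 or x = 6, giving (7, −6) and (6, −7).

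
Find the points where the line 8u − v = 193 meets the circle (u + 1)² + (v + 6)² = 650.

From the line, v = 8u − 193. Substituting:
65u² − 2990u + 34320 = 0  ⟹  u² − 46u + 528 = 0
u = 24 or u = 22, giving (24, −1) and (22, −17).

(22, −17) and (24, −1)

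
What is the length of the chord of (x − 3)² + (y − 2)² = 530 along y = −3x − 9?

The distance from (3, 2) to the line is 20/√10, and r² = 530.
Half the chord is √(r² − d²) = √(490), so the full chord is 14√10.

14√10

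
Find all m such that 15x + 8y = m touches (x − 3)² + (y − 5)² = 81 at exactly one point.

m = −68 or m = 238

Tangency holds when the distance from the centre (3, 5) to the line equals the radius 9:
|15·3 + 8·5 − m| / √289 = 9
|m − (85)| = 9·17, so m = 238 or m = −68.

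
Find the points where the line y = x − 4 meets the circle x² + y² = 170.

Express y = x − 4 and substitute into the circle:
2x² − 8x − 154 = 0  ⟹  x² − 4x − 77 = 0
x = 11 or x = −7, giving (11, 7) and (−7, −11).

(−7, −11) and (11, 7)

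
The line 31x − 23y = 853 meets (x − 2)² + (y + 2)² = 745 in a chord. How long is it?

√1490

Substitute y = (−853 + 31x)/23:
1490x² − 52150x + 259260 = 0  ⟹  x² − 35x + 174 = 0
x = 29 or x = 6, giving (29, 2) and (6, −29).
Chord length = distance between (29, 2) and (6, −29) = √1490 = √1490.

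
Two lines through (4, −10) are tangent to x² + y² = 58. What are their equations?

A line y − (−10) = m(x − (4)) is tangent when its distance from (0, 0) is √58:
(−4m − (10))² = 58(m² + 1)
21m² − 40m − 21 = 0, so m = −3/7 or m = 7/3.
Through (4, −10) these give 3x + 7y = −58 and 7x − 3y = 58.

3x + 7y = −58 and 7x − 3y = 58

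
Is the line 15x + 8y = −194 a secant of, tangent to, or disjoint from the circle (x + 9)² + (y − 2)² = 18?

Centre (−9, 2), r² = 18. Distance² from centre to line = (75)²/289 = 5625/289.
Since d² > r², the line lies outside the circle.

disjoint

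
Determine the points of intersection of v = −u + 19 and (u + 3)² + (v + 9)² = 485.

Express v = −u + 19 and substitute into the circle:
2u² − 50u + 308 = 0  ⟹  u² − 25u + 154 = 0
u = 14 or u = 11, giving (14, 5) and (11, 8).

(11, 8) and (14, 5)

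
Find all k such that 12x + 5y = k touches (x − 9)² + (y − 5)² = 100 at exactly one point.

The line touches the circle iff its distance from (9, 5) is 10:
|12·9 + 5·5 − k| / √169 = 10
|k − (133)| = 10·13, so k = 263 or k = 3.

k = 3 or k = 263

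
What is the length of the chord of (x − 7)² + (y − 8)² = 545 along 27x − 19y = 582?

√1090

Express y = (−582 + 27x)/19 and substitute into the circle:
1090x² − 44690x + 359700 = 0  ⟹  x² − 41x + 330 = 0
x = 30 or x = 11, giving (30, 12) and (11, −15).
Chord length = distance between (30, 12) and (11, −15) = √1090 = √1090.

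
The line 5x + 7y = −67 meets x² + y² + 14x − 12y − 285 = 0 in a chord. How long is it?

4√74

Express y = (−67 − 5x)/7 and substitute into the circle:
74x² + 1776x − 3848 = 0  ⟹  x² + 24x − 52 = 0
x = 2 or x = −26, giving (2, −11) and (−26, 9).
|(2, −11) − (−26, 9)| = √((28)² + (−20)²) = 4√74.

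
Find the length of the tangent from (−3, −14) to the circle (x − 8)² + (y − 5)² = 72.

With centre O = (8, 5), |OP|² = 482 and r² = 72.
The tangent meets the radius at right angles, so tangent² = |PO|² − r² = 482 − 72 = 410.

√410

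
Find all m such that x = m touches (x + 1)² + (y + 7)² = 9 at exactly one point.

The line touches the circle iff its distance from (−1, −7) is 3:
|1·(−1) + 0·(−7) − m| / √1 = 3
|m − (−1)| = 3, so m = 2 or m = −4.

m = −4 or m = 2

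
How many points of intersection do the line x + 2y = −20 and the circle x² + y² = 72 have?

Substituting the line into the circle gives 5x² + 40x + 112 = 0.
Δ = 1600 − 2240 = −640.
No real roots: the line does not meet the circle.

0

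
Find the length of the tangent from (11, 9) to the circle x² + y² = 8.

Centre (0, 0), r² = 8. |PO|² = (11)² + (9)² = 202.
The tangent meets the radius at right angles, so tangent² = |PO|² − r² = 202 − 8 = 194.

√194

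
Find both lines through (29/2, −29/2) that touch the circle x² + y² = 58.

Write the tangent as mx − y + (−29/2 − m·(29/2)) = 0 and set its distance from the centre to √58:
[m·(−29/2) − (29/2)]² = 58(m² + 1)
21m² + 58m + 21 = 0, so m = −7/3 or m = −3/7.
With m = −7/3: 7x + 3y = 58. With m = −3/7: 3x + 7y = −58.

7x + 3y = 58 and 3x + 7y = −58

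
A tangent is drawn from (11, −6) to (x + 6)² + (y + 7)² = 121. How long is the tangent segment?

13

The centre is (−6, −7) and r = 11. The square of the distance from P to the centre is 289 + 1 = 290.
Power of the point: PT² = |PO|² − r² = 169, so PT = 13.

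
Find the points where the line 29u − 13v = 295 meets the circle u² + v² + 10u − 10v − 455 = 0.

Substitute v = (−295 + 29u)/13:
1010u² − 19190u + 48480 = 0  ⟹  u² − 19u + 48 = 0
u = 16 or u = 3, giving (16, 13) and (3, −16).

(3, −16) and (16, 13)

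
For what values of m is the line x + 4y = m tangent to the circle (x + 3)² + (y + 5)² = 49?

For a tangent, require d(centre, line) = r = 7.
|1·(−3) + 4·(−5) − m| / √17 = 7
|m − (−23)| = 7√17.

m = −23 ± 7√17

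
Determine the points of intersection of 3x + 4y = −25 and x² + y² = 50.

From the line, y = (−25 − 3x)/4. Substituting:
25x² + 150x − 175 = 0  ⟹  x² + 6x − 7 = 0
x = 1 or x = −7, giving (1, −7) and (−7, −1).

(−7, −1) and (1, −7)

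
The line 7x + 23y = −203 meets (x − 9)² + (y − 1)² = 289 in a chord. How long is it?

Substitute y = (−203 − 7x)/23:
578x² − 6358x − 58956 = 0  ⟹  x² − 11x − 102 = 0
x = 17 or x = −6, giving (17, −14) and (−6, −7).
|(17, −14) − (−6, −7)| = √((23)² + (−7)²) = 17√2.

17√2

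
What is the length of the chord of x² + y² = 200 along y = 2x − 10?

12√5

Substitute y = 2x − 10:
5x² − 40x − 100 = 0  ⟹  x² − 8x − 20 = 0
x = 10 or x = −2, giving (10, 10) and (−2, −14).
|(10, 10) − (−2, −14)| = √((12)² + (24)²) = 12√5.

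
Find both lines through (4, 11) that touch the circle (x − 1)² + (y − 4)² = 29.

A line y − (11) = m(x − (4)) is tangent when its distance from (1, 4) is √29:
(−3m − (−7))² = 29(m² + 1)
10m² + 21m − 10 = 0, so m = −5/2 or m = 2/5.
With m = −5/2: 5x + 2y = 42. With m = 2/5: 2x − 5y = −47.

5x + 2y = 42 and 2x − 5y = −47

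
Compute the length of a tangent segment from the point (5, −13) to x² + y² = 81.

The centre is (0, 0) and r = 9. The square of the distance from P to the centre is 25 + 169 = 194.
The tangent meets the radius at right angles, so tangent² = |PO|² − r² = 194 − 81 = 113.

√113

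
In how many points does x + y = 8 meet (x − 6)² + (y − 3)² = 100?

2

Substituting the line into the circle gives 2x² − 22x − 39 = 0.
Discriminant = (−22)² − 4·2·(−39) = 796 > 0.
Two real roots: the line is a secant.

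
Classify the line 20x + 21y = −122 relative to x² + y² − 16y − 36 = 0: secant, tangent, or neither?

Substituting the line into the circle gives 841x² + 11600x + 40000 = 0.
Δ = 134560000 − 134560000 = 0.
A repeated root: the line is tangent.

tangent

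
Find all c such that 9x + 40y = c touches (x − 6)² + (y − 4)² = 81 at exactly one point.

Tangency holds when the distance from the centre (6, 4) to the line equals the radius 9:
|9·6 + 40·4 − c| / √1681 = 9
|c − (214)| = 9·41, so c = 583 or c = −155.

c = −155 or c = 583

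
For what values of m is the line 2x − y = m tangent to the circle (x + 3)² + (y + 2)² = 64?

The line touches the circle iff its distance from (−3, −2) is 8:
|2·(−3) − 1·(−2) − m| / √5 = 8
|m − (−4)| = 8√5.

m = −4 ± 8√5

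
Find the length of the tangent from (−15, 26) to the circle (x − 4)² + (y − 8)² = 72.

Centre (4, 8), r² = 72. |PO|² = (−19)² + (18)² = 685.
Power of the point: PT² = |PO|² − r² = 613, so PT = √613.

√613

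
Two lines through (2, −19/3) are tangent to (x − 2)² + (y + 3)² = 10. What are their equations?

x − 3y = 21 and x + 3y = −17

A line y − (−19/3) = m(x − (2)) is tangent when its distance from (2, −3) is √10:
(0m − (10/3))² = 10(m² + 1)
9m² − 1 = 0, so m = 1/3 or m = −1/3.
With m = 1/3: x − 3y = 21. With m = −1/3: x + 3y = −17.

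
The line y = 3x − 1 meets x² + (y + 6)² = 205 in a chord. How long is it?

From the line, y = 3x − 1. Substituting:
10x² + 30x − 180 = 0  ⟹  x² + 3x − 18 = 0
x = 3 or x = −6, giving (3, 8) and (−6, −19).
|(3, 8) − (−6, −19)| = √((9)² + (27)²) = 9√10.

9√10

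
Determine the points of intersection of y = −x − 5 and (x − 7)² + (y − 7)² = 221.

Substitute y = −x − 5:
2x² + 10x − 28 = 0  ⟹  x² + 5x − 14 = 0
x = 2 or x = −7, giving (2, −7) and (−7, 2).

(−7, 2) and (2, −7)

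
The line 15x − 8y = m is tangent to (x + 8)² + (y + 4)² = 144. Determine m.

The line touches the circle iff its distance from (−8, −4) is 12:
|15·(−8) − 8·(−4) − m| / √289 = 12
|m − (−88)| = 12·17, so m = 116 or m = −292.

m = −292 or m = 116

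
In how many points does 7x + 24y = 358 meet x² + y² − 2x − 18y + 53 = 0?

Substituting the line into the circle gives 625x² − 3140x + 4036 = 0.
Δ = 9859600 − 10090000 = −230400.
No real roots: the line does not meet the circle.

0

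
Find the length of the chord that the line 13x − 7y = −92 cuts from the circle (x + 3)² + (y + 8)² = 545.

The distance from (−3, −8) to the line is 109/√218, and r² = 545.
Half the chord is √(r² − d²) = √(981/2), so the full chord is 3√218.

3√218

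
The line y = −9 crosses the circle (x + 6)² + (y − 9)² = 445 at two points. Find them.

Substitute y = −9:
x² + 12x − 85 = 0
x = 5 or x = −17, giving (5, −9) and (−17, −9).

(−17, −9) and (5, −9)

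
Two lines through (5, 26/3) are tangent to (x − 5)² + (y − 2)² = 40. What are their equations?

A line y − (26/3) = m(x − (5)) is tangent when its distance from (5, 2) is 2√10:
(0m − (−20/3))² = 40(m² + 1)
9m² − 1 = 0, so m = −1/3 or m = 1/3.
With m = −1/3: x + 3y = 31. With m = 1/3: x − 3y = −21.

x + 3y = 31 and x − 3y = −21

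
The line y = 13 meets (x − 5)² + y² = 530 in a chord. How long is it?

38

The distance from (5, 0) to the line is 13, and r² = 530.
Half the chord is √(r² − d²) = √(361), so the full chord is 38.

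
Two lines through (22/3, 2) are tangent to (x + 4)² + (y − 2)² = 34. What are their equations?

3x + 5y = 32 and 3x − 5y = 12

Let a tangent through (22/3, 2) have slope m. Its distance from (−4, 2) must equal √34:
[m·(−34/3) − (0)]² = 34(m² + 1)
25m² − 9 = 0, so m = −3/5 or m = 3/5.
Through (22/3, 2) these give 3x + 5y = 32 and 3x − 5y = 12.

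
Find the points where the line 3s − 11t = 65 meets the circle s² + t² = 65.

Substitute t = (−65 + 3s)/11:
130s² − 390s − 3640 = 0  ⟹  s² − 3s − 28 = 0
s = 7 or s = −4, giving (7, −4) and (−4, −7).

(−4, −7) and (7, −4)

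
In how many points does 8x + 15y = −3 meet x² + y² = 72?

Substituting the line into the circle gives 289x² + 48x − 16191 = 0.
Discriminant = (48)² − 4·289·(−16191) = 18719100 > 0.
Two real roots: the line is a secant.

2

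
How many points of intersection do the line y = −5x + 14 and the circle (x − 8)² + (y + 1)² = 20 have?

0

Centre (8, −1), r² = 20. Distance² from centre to line = (25)²/26 = 625/26.
Since d² > r², the line lies outside the circle.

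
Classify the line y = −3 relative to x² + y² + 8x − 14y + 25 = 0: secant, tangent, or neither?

neither

d² = (0·(−4) + 1·7 − (−3))² = 100; r² = 40.
Since d² > r², the line lies outside the circle.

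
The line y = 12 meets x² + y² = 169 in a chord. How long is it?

10

Centre (0, 0), r² = 169. Perpendicular distance d from centre to line = |−12| / √1 = 12.
Half the chord is √(r² − d²) = √(25), so the full chord is 10.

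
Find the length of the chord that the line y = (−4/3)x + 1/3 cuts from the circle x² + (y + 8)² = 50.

The distance from (0, −8) to the line is 25/√25, and r² = 50.
Half the chord is √(r² − d²) = √(25), so the full chord is 10.

10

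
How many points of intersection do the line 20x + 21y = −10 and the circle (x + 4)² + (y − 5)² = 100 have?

2

Substituting the line into the circle gives 841x² + 8128x − 23819 = 0.
Discriminant = (8128)² − 4·841·(−23819) = 146191500 > 0.
Two real roots: the line is a secant.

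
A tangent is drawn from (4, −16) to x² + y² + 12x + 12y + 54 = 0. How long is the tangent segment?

√182

The centre is (−6, −6) and r = 3√2. The square of the distance from P to the centre is 100 + 100 = 200.
The tangent meets the radius at right angles, so tangent² = |PO|² − r² = 200 − 18 = 182.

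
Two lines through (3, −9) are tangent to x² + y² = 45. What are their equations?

x + 2y = −15 and 2x − y = 15

Write the tangent as mx − y + (−9 − m·(3)) = 0 and set its distance from the centre to 3√5:
(−3m − (9))² = 45(m² + 1)
2m² − 3m − 2 = 0, so m = −1/2 or m = 2.
With m = −1/2: x + 2y = −15. With m = 2: 2x − y = 15.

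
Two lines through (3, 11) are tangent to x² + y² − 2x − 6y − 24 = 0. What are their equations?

3x − 5y = −46 and 5x + 3y = 48

A line y − (11) = m(x − (3)) is tangent when its distance from (1, 3) is √34:
[m·(−2) − (−8)]² = 34(m² + 1)
15m² + 16m − 15 = 0, so m = 3/5 or m = −5/3.
With m = 3/5: 3x − 5y = −46. With m = −5/3: 5x + 3y = 48.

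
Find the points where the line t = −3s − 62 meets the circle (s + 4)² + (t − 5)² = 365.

Express t = −3s − 62 and substitute into the circle:
10s² + 410s + 4140 = 0  ⟹  s² + 41s + 414 = 0
s = −18 or s = −23, giving (−18, −8) and (−23, 7).

(−23, 7) and (−18, −8)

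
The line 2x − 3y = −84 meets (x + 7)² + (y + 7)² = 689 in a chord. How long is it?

4√13

Substitute y = (84 + 2x)/3:
13x² + 546x + 5265 = 0  ⟹  x² + 42x + 405 = 0
x = −15 or x = −27, giving (−15, 18) and (−27, 10).
|(−15, 18) − (−27, 10)| = √((12)² + (8)²) = 4√13.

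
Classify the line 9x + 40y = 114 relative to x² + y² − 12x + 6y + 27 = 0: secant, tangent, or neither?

neither

Centre (6, −3), r² = 18. Distance² from centre to line = (−180)²/1681 = 32400/1681.
Since d² > r², the line lies outside the circle.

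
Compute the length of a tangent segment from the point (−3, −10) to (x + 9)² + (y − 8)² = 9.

3√39

The centre is (−9, 8) and r = 3. The square of the distance from P to the centre is 36 + 324 = 360.
Power of the point: PT² = |PO|² − r² = 351, so PT = 3√39.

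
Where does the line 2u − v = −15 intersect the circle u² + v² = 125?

From the line, v = 2u + 15. Substituting:
5u² + 60u + 100 = 0  ⟹  u² + 12u + 20 = 0
u = −2 or u = −10, giving (−2, 11) and (−10, −5).

(−10, −5) and (−2, 11)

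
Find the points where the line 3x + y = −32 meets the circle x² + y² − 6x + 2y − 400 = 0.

From the line, y = −3x − 32. Substituting:
10x² + 180x + 560 = 0  ⟹  x² + 18x + 56 = 0
x = −4 or x = −14, giving (−4, −20) and (−14, 10).

(−14, 10) and (−4, −20)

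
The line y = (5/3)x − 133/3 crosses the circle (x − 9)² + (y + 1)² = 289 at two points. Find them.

Substitute y = (−133 + 5x)/3:
34x² − 1462x + 15028 = 0  ⟹  x² − 43x + 442 = 0
x = 26 or x = 17, giving (26, −1) and (17, −16).

(17, −16) and (26, −1)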